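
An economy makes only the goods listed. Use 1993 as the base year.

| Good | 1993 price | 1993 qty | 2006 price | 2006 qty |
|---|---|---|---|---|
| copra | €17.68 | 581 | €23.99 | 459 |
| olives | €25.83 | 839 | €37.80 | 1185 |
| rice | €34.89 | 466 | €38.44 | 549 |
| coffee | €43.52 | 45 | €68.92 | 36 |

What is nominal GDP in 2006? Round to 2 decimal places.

Nominal GDP 2006 = Σ (p_2006 × q_2006) = 23.99·459 + 37.80·1185 + 38.44·549 + 68.92·36 = 79389.09.

€79389.09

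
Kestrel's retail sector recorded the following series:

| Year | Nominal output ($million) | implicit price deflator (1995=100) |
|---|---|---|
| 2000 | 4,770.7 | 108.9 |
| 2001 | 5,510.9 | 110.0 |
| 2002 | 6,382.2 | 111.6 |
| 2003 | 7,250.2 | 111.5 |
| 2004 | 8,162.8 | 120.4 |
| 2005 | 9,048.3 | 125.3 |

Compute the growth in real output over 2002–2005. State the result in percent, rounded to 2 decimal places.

Real output 2002 = 6382.2/1.116 = 5718.82.
Real output 2005 = 9048.3/1.253 = 7221.31.
Change = 7221.31/5718.82 − 1 = 0.2627.

26.27%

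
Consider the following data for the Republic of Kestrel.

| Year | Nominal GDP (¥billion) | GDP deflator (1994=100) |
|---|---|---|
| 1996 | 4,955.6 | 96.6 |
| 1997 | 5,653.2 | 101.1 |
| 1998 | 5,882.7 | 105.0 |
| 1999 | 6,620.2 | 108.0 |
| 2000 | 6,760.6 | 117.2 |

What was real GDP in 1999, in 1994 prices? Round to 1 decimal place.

¥6,129.8 billion

Real GDP 1999 = 6620.2 / 1.080 = 6129.81.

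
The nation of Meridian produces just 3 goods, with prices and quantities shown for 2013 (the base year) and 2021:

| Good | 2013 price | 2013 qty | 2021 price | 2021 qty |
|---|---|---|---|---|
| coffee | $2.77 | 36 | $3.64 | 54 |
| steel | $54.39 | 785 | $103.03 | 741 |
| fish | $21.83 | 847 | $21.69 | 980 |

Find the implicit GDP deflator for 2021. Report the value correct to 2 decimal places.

158.13

Nominal GDP 2021 = 3.64·54 + 103.03·741 + 21.69·980 = 97797.99.
Real GDP 2021 (at 2013 prices) = 2.77·54 + 54.39·741 + 21.83·980 = 61845.97.
Deflator = Nominal/Real × 100 = 97797.99/61845.97 × 100 = 158.132.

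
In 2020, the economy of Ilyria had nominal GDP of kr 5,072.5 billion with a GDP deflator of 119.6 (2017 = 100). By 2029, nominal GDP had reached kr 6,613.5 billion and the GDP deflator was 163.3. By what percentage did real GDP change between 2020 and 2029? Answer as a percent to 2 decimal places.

-4.51%

Deflate each year: 2020 → 5072.5/1.196 = 4241.22; 2029 → 6613.5/1.633 = 4049.91.
So real GDP changed by 4049.91/4241.22 − 1 = -0.0451, i.e. -4.51%.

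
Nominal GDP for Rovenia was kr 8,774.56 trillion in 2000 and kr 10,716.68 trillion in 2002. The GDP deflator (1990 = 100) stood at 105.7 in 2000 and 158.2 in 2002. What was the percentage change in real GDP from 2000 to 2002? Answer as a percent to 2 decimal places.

-18.40%

Real GDP 2000 = 8774.56 / 1.057 = 8301.38.
Real GDP 2002 = 10716.68 / 1.582 = 6774.13.
Real growth = 6774.13 / 8301.38 − 1 = -0.1840.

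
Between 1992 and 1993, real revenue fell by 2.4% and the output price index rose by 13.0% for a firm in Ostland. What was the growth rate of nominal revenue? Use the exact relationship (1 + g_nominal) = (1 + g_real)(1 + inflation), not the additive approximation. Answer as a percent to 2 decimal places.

10.29%

(1 + g_nom) = (1 + g_real)(1 + π) = 0.9760 × 1.1300 = 1.10288.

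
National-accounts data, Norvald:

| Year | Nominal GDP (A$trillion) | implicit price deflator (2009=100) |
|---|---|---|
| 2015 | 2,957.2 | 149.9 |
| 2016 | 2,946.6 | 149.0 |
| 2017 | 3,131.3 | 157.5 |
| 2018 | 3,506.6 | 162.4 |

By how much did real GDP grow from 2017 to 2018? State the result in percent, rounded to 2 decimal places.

8.61%

Real GDP 2017 = 3131.3/1.575 = 1988.13.
Real GDP 2018 = 3506.6/1.624 = 2159.24.
Change = 2159.24/1988.13 − 1 = 0.0861.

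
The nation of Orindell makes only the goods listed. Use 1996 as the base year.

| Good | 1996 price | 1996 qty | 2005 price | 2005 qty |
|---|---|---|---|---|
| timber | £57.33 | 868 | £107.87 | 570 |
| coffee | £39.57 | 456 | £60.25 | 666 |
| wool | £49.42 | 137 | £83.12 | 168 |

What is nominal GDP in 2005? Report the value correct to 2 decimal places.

£115576.56

Nominal GDP 2005 = Σ (p_2005 × q_2005) = 107.87·570 + 60.25·666 + 83.12·168 = 115576.56.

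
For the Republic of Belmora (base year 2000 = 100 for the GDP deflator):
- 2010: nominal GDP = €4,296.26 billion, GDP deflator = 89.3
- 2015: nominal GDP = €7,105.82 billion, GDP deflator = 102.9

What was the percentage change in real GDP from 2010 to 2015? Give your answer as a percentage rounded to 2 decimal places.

43.54%

Deflate each year: 2010 → 4296.26/0.893 = 4811.04; 2015 → 7105.82/1.029 = 6905.56.
So real GDP changed by 6905.56/4811.04 − 1 = 0.4354, i.e. 43.54%.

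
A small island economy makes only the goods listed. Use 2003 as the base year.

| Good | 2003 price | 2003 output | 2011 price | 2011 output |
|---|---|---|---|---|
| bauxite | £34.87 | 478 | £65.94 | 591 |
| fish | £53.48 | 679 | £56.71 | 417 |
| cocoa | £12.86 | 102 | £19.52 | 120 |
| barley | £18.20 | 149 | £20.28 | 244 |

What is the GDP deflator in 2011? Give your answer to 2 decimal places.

142.98

Nominal GDP 2011 = 65.94·591 + 56.71·417 + 19.52·120 + 20.28·244 = 69909.33.
Real GDP 2011 (at 2003 prices) = 34.87·591 + 53.48·417 + 12.86·120 + 18.20·244 = 48893.33.
Deflator = Nominal/Real × 100 = 69909.33/48893.33 × 100 = 142.983.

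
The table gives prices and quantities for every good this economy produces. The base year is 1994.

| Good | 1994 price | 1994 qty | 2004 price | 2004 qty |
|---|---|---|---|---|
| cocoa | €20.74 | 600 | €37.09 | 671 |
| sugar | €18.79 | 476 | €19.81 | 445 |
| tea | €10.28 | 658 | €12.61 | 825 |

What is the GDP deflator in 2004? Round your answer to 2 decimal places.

143.39

Nominal GDP 2004 = 37.09·671 + 19.81·445 + 12.61·825 = 44106.09.
Real GDP 2004 (at 1994 prices) = 20.74·671 + 18.79·445 + 10.28·825 = 30759.09.
Deflator = Nominal/Real × 100 = 44106.09/30759.09 × 100 = 143.392.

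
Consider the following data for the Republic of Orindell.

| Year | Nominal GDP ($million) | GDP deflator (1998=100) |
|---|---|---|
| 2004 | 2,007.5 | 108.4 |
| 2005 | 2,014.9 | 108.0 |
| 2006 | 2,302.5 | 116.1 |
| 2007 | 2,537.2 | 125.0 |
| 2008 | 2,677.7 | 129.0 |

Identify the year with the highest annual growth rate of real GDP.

2006

2005: real = 2014.9/1.080 = 1865.65; growth vs 2004 (1851.94) = 0.74%.
2006: real = 2302.5/1.161 = 1983.20; growth vs 2005 (1865.65) = 6.30%.
2007: real = 2537.2/1.250 = 2029.76; growth vs 2006 (1983.20) = 2.35%.
2008: real = 2677.7/1.290 = 2075.74; growth vs 2007 (2029.76) = 2.27%.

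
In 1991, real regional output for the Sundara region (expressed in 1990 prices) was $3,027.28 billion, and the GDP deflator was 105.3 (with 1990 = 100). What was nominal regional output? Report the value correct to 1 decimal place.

$3,187.7 billion

Nominal regional output = Real × (GDP deflator/100) = 3027.28 × 1.053 = 3187.73.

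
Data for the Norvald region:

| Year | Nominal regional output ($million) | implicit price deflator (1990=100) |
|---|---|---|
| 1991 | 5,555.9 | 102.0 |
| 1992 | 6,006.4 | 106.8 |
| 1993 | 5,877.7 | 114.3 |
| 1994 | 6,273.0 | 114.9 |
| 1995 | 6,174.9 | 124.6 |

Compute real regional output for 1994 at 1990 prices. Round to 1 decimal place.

$5,459.5 million

Real regional output 1994 = 6273.0 / 1.149 = 5459.53.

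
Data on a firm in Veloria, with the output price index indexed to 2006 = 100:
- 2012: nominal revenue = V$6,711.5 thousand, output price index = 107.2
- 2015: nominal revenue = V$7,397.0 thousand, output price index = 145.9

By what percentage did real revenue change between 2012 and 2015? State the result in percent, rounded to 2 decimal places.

-19.02%

Deflate each year: 2012 → 6711.5/1.072 = 6260.73; 2015 → 7397.0/1.459 = 5069.91.
So real revenue changed by 5069.91/6260.73 − 1 = -0.1902, i.e. -19.02%.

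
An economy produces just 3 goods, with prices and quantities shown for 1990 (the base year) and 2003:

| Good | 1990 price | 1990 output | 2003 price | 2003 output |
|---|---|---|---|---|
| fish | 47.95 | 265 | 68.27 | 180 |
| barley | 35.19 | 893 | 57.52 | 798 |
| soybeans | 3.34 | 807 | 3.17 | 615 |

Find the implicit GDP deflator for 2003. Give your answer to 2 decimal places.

Nominal GDP 2003 = 68.27·180 + 57.52·798 + 3.17·615 = 60139.11.
Real GDP 2003 (at 1990 prices) = 47.95·180 + 35.19·798 + 3.34·615 = 38766.72.
Deflator = Nominal/Real × 100 = 60139.11/38766.72 × 100 = 155.131.

155.13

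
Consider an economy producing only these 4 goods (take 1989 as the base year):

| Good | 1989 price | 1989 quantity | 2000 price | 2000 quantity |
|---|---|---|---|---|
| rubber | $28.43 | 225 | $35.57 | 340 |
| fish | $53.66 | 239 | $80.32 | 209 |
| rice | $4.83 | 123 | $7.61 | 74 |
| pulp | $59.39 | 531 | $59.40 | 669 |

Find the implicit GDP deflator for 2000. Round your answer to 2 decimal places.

Nominal GDP 2000 = 35.57·340 + 80.32·209 + 7.61·74 + 59.40·669 = 69182.42.
Real GDP 2000 (at 1989 prices) = 28.43·340 + 53.66·209 + 4.83·74 + 59.39·669 = 60970.47.
Deflator = Nominal/Real × 100 = 69182.42/60970.47 × 100 = 113.469.

113.47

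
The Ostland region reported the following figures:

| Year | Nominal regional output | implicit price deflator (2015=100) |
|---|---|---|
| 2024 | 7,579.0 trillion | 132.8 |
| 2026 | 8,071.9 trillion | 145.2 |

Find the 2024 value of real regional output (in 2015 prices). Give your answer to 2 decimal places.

5,707.08 trillion

Real regional output = Nominal / (implicit price deflator/100) = 7579.0 / 1.328 = 5707.08.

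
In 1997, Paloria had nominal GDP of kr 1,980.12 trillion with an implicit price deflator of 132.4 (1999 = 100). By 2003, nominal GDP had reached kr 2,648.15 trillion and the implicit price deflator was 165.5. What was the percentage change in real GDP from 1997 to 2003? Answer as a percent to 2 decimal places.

6.99%

Real GDP 1997 = 1980.12 / 1.324 = 1495.56.
Real GDP 2003 = 2648.15 / 1.655 = 1600.09.
Real growth = 1600.09 / 1495.56 − 1 = 0.0699.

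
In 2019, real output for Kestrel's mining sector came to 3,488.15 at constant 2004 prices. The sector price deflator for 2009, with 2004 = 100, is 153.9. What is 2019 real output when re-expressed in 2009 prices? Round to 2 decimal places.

5,368.26

Real output in 2009 prices = Real output in 2004 prices × (P_2009/P_2004) = 3488.15 × 1.539 = 5368.26.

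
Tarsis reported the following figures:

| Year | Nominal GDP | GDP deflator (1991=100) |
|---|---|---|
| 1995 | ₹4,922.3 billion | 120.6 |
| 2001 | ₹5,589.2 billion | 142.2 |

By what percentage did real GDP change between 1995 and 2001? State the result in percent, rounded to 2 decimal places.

-3.70%

Deflate each year: 1995 → 4922.3/1.206 = 4081.51; 2001 → 5589.2/1.422 = 3930.52.
So real GDP changed by 3930.52/4081.51 − 1 = -0.0370, i.e. -3.70%.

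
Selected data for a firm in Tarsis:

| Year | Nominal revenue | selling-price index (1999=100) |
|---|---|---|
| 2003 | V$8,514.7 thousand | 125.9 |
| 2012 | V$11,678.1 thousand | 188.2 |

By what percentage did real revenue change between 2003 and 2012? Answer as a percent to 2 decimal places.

-8.25%

Deflate each year: 2003 → 8514.7/1.259 = 6763.07; 2012 → 11678.1/1.882 = 6205.15.
So real revenue changed by 6205.15/6763.07 − 1 = -0.0825, i.e. -8.25%.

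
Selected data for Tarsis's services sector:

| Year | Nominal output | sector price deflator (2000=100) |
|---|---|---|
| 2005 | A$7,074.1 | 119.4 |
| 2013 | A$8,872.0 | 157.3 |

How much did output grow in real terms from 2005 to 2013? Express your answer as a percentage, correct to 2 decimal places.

-4.80%

Deflate each year: 2005 → 7074.1/1.194 = 5924.71; 2013 → 8872.0/1.573 = 5640.18.
So real output changed by 5640.18/5924.71 − 1 = -0.0480, i.e. -4.80%.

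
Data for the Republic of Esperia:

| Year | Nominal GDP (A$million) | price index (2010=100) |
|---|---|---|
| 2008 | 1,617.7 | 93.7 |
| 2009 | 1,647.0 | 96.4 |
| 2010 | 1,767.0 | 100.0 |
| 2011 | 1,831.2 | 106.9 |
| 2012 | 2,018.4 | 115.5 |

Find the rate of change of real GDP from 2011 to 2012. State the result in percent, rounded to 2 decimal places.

Real GDP 2011 = 1831.2/1.069 = 1713.00.
Real GDP 2012 = 2018.4/1.155 = 1747.53.
Change = 1747.53/1713.00 − 1 = 0.0202.

2.02%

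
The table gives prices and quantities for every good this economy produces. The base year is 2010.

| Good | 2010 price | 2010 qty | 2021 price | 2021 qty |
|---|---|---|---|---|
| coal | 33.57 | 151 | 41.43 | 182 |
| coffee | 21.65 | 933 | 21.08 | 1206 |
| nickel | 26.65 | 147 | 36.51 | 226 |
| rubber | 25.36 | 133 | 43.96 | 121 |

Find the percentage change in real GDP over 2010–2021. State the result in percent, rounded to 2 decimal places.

Real GDP 2010 = Nominal GDP 2010 = 33.57·151 + 21.65·933 + 26.65·147 + 25.36·133 = 32558.95.
Real GDP 2021 (at 2010 prices) = 33.57·182 + 21.65·1206 + 26.65·226 + 25.36·121 = 41311.10.
Real growth = 41311.10/32558.95 − 1 = 0.2688.

26.88%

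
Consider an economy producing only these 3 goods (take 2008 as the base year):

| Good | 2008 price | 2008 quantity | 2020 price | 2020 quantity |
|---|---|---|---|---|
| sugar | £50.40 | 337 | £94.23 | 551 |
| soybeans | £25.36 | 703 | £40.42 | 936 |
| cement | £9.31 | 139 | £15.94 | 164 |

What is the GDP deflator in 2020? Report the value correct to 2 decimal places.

Nominal GDP 2020 = 94.23·551 + 40.42·936 + 15.94·164 = 92368.01.
Real GDP 2020 (at 2008 prices) = 50.40·551 + 25.36·936 + 9.31·164 = 53034.20.
Deflator = Nominal/Real × 100 = 92368.01/53034.20 × 100 = 174.167.

174.17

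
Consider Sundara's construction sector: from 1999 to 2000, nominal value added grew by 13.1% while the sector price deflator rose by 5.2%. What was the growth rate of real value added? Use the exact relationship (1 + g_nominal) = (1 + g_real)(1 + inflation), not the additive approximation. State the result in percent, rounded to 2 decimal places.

(1 + g_nom) = (1 + g_real)(1 + π), so g_real = 1.1310 / 1.0520 − 1 = 0.07510.

7.51%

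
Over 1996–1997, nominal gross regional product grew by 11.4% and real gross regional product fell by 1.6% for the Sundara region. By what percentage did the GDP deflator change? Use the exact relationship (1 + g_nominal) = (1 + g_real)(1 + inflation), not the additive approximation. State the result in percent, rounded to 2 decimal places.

13.21%

(1 + g_nom) = (1 + g_real)(1 + π), so π = 1.1140 / 0.9840 − 1 = 0.13211.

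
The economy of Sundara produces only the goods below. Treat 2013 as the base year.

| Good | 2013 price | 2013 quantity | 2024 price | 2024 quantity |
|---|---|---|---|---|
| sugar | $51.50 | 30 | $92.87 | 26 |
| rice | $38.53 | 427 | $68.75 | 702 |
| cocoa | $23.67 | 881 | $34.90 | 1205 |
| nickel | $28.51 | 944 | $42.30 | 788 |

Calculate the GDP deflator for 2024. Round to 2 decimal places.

158.82

Nominal GDP 2024 = 92.87·26 + 68.75·702 + 34.90·1205 + 42.30·788 = 126064.02.
Real GDP 2024 (at 2013 prices) = 51.50·26 + 38.53·702 + 23.67·1205 + 28.51·788 = 79375.29.
Deflator = Nominal/Real × 100 = 126064.02/79375.29 × 100 = 158.820.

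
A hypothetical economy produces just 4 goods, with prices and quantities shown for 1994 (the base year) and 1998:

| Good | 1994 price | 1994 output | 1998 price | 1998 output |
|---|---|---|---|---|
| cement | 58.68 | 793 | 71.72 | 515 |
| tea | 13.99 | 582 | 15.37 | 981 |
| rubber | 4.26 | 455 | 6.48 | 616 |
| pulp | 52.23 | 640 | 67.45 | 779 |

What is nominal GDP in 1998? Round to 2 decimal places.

Nominal GDP 1998 = Σ (p_1998 × q_1998) = 71.72·515 + 15.37·981 + 6.48·616 + 67.45·779 = 108549.00.

108549.00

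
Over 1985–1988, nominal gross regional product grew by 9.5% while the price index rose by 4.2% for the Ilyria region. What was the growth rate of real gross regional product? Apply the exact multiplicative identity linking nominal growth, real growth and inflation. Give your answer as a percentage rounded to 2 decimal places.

5.09%

(1 + g_nom) = (1 + g_real)(1 + π), so g_real = 1.0950 / 1.0420 − 1 = 0.05086.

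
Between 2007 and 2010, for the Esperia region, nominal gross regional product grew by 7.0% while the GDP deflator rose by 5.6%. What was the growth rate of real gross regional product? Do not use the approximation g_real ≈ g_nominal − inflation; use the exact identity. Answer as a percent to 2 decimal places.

(1 + g_nom) = (1 + g_real)(1 + π), so g_real = 1.0700 / 1.0560 − 1 = 0.01326.

1.33%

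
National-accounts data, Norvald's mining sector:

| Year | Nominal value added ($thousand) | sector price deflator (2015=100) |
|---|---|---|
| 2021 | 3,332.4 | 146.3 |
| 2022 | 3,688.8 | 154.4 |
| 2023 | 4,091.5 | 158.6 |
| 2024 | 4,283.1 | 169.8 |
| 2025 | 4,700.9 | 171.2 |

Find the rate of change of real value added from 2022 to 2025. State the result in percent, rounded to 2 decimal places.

Real value added 2022 = 3688.8/1.544 = 2389.12.
Real value added 2025 = 4700.9/1.712 = 2745.85.
Change = 2745.85/2389.12 − 1 = 0.1493.

14.93%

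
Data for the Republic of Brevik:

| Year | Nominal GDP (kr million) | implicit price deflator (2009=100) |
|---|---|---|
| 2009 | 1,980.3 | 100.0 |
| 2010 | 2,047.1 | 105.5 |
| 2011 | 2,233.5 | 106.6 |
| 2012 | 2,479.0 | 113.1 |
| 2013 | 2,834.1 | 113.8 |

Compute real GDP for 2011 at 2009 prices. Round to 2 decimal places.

kr 2,095.22 million

Real GDP 2011 = 2233.5 / 1.066 = 2095.22.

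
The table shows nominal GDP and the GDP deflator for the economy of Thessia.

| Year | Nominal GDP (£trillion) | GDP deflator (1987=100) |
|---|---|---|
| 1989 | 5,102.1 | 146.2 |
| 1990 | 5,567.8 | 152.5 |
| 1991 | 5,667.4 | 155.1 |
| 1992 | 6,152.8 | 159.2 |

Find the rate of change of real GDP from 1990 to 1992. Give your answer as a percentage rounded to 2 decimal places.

5.86%

Real GDP 1990 = 5567.8/1.525 = 3651.02.
Real GDP 1992 = 6152.8/1.592 = 3864.82.
Change = 3864.82/3651.02 − 1 = 0.0586.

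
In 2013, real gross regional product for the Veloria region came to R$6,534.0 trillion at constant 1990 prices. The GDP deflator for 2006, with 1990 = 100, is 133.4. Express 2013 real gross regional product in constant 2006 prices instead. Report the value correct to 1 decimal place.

R$8,716.4 trillion

Real gross regional product in 2006 prices = Real gross regional product in 1990 prices × (P_2006/P_1990) = 6534.0 × 1.334 = 8716.36.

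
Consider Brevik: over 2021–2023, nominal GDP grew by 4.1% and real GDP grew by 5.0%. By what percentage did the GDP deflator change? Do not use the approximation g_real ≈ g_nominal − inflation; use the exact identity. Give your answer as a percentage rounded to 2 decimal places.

-0.86%

(1 + g_nom) = (1 + g_real)(1 + π), so π = 1.0410 / 1.0500 − 1 = -0.00857.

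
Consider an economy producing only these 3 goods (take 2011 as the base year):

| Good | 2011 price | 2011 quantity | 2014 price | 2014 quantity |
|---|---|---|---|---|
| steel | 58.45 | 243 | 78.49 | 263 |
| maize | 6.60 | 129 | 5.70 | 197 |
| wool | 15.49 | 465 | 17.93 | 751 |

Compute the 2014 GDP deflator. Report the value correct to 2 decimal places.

Nominal GDP 2014 = 78.49·263 + 5.70·197 + 17.93·751 = 35231.20.
Real GDP 2014 (at 2011 prices) = 58.45·263 + 6.60·197 + 15.49·751 = 28305.54.
Deflator = Nominal/Real × 100 = 35231.20/28305.54 × 100 = 124.468.

124.47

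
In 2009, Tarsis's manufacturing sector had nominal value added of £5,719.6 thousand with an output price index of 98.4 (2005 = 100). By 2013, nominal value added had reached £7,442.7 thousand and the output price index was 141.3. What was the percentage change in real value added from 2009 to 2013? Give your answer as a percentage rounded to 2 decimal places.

Deflate each year: 2009 → 5719.6/0.984 = 5812.60; 2013 → 7442.7/1.413 = 5267.30.
So real value added changed by 5267.30/5812.60 − 1 = -0.0938, i.e. -9.38%.

-9.38%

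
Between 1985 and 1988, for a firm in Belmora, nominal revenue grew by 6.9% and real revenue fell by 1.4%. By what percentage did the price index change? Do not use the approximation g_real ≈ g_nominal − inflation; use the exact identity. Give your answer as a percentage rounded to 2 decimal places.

(1 + g_nom) = (1 + g_real)(1 + π), so π = 1.0690 / 0.9860 − 1 = 0.08418.

8.42%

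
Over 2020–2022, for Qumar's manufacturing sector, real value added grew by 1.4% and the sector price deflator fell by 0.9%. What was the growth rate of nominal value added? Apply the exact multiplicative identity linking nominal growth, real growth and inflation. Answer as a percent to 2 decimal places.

(1 + g_nom) = (1 + g_real)(1 + π) = 1.0140 × 0.9910 = 1.00487.

0.49%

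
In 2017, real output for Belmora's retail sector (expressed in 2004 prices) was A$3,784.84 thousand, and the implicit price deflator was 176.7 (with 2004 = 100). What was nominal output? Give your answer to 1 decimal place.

A$6,687.8 thousand

Nominal output = Real × (implicit price deflator/100) = 3784.84 × 1.767 = 6687.81.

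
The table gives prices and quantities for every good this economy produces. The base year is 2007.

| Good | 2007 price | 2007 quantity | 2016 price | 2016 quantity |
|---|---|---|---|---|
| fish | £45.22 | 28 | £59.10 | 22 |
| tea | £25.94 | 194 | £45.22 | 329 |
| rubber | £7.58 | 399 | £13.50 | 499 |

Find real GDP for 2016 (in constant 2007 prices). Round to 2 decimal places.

Real GDP 2016 = Σ (p_2007 × q_2016) = 45.22·22 + 25.94·329 + 7.58·499 = 13311.52.

£13311.52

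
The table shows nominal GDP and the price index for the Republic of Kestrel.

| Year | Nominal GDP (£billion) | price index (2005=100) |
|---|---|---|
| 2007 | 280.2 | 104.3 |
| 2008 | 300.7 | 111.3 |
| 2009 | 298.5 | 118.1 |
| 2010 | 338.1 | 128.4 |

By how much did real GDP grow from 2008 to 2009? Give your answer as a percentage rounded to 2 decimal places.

Real GDP 2008 = 300.7/1.113 = 270.17.
Real GDP 2009 = 298.5/1.181 = 252.75.
Change = 252.75/270.17 − 1 = -0.0645.

-6.45%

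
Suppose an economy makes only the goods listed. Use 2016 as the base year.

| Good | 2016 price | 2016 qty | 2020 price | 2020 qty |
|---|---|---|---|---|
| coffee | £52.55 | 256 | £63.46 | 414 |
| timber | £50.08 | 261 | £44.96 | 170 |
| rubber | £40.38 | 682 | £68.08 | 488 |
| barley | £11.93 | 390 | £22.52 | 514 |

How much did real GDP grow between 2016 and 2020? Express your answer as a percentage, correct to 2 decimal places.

-4.44%

Real GDP 2016 = Nominal GDP 2016 = 52.55·256 + 50.08·261 + 40.38·682 + 11.93·390 = 58715.54.
Real GDP 2020 (at 2016 prices) = 52.55·414 + 50.08·170 + 40.38·488 + 11.93·514 = 56106.76.
Real growth = 56106.76/58715.54 − 1 = -0.0444.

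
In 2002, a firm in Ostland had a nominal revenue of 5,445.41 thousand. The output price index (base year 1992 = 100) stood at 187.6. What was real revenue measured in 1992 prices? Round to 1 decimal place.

2,902.7 thousand

Real revenue = Nominal / (output price index/100) = 5445.41 / 1.876 = 2902.67.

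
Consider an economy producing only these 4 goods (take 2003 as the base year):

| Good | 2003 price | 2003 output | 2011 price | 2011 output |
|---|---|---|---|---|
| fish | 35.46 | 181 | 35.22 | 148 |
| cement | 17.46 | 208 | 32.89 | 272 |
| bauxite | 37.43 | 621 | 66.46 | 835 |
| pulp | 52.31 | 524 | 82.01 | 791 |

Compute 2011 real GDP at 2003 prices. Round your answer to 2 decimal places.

Real GDP 2011 = Σ (p_2003 × q_2011) = 35.46·148 + 17.46·272 + 37.43·835 + 52.31·791 = 82628.46.

82628.46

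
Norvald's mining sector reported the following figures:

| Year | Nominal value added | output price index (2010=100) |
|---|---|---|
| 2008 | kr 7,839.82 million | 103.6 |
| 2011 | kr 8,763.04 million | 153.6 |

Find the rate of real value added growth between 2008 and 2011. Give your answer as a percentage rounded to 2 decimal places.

Real value added 2008 = 7839.82 / 1.036 = 7567.39.
Real value added 2011 = 8763.04 / 1.536 = 5705.10.
Real growth = 5705.10 / 7567.39 − 1 = -0.2461.

-24.61%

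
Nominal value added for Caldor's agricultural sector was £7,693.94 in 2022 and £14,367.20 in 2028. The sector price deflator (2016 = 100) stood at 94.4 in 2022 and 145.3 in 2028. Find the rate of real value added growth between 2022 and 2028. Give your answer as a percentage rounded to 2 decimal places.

Real value added 2022 = 7693.94 / 0.944 = 8150.36.
Real value added 2028 = 14367.20 / 1.453 = 9887.96.
Real growth = 9887.96 / 8150.36 − 1 = 0.2132.

21.32%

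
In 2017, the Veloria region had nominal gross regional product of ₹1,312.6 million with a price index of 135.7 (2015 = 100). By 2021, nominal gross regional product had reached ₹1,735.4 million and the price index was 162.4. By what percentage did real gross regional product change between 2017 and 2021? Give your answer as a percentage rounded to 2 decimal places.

Real gross regional product 2017 = 1312.6 / 1.357 = 967.28.
Real gross regional product 2021 = 1735.4 / 1.624 = 1068.60.
Real growth = 1068.60 / 967.28 − 1 = 0.1047.

10.47%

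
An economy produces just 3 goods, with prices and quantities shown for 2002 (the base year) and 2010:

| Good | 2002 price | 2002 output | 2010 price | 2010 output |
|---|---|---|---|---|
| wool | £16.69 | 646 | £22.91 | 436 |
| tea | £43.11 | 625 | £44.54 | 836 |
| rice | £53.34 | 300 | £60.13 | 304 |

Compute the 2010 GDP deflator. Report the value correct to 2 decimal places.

Nominal GDP 2010 = 22.91·436 + 44.54·836 + 60.13·304 = 65503.72.
Real GDP 2010 (at 2002 prices) = 16.69·436 + 43.11·836 + 53.34·304 = 59532.16.
Deflator = Nominal/Real × 100 = 65503.72/59532.16 × 100 = 110.031.

110.03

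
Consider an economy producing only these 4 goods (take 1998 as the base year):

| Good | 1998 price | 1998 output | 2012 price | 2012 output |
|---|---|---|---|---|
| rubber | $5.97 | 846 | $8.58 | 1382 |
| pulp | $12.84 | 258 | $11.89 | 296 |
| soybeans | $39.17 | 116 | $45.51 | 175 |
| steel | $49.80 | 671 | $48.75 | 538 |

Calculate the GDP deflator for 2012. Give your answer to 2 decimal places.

Nominal GDP 2012 = 8.58·1382 + 11.89·296 + 45.51·175 + 48.75·538 = 49568.75.
Real GDP 2012 (at 1998 prices) = 5.97·1382 + 12.84·296 + 39.17·175 + 49.80·538 = 45698.33.
Deflator = Nominal/Real × 100 = 49568.75/45698.33 × 100 = 108.469.

108.47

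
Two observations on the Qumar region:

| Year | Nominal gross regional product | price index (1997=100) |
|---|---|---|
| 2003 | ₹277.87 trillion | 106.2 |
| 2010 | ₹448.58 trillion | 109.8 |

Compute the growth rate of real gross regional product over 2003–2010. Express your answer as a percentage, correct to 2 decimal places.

56.14%

Real gross regional product 2003 = 277.87 / 1.062 = 261.65.
Real gross regional product 2010 = 448.58 / 1.098 = 408.54.
Real growth = 408.54 / 261.65 − 1 = 0.5614.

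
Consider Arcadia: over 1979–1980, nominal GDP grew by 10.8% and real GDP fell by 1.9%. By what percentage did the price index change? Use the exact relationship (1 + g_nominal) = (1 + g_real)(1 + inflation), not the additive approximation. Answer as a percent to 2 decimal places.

12.95%

(1 + g_nom) = (1 + g_real)(1 + π), so π = 1.1080 / 0.9810 − 1 = 0.12946.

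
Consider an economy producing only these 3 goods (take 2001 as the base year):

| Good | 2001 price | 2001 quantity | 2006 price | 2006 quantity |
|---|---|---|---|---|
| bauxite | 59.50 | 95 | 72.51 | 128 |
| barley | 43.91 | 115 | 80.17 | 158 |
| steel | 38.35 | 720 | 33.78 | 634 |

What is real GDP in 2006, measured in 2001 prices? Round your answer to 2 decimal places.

38867.68

Real GDP 2006 = Σ (p_2001 × q_2006) = 59.50·128 + 43.91·158 + 38.35·634 = 38867.68.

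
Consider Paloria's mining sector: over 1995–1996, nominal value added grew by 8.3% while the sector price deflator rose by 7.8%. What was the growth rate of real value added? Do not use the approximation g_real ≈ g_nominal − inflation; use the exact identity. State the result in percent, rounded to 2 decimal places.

0.46%

(1 + g_nom) = (1 + g_real)(1 + π), so g_real = 1.0830 / 1.0780 − 1 = 0.00464.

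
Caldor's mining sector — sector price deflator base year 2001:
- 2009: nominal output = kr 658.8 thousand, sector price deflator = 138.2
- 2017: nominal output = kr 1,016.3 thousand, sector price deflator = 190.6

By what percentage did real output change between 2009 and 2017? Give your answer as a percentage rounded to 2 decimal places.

Real output 2009 = 658.8 / 1.382 = 476.70.
Real output 2017 = 1016.3 / 1.906 = 533.21.
Real growth = 533.21 / 476.70 − 1 = 0.1185.

11.85%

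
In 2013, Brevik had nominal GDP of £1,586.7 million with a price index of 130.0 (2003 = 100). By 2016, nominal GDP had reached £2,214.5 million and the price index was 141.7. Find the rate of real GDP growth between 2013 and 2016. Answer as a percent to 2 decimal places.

Deflate each year: 2013 → 1586.7/1.300 = 1220.54; 2016 → 2214.5/1.417 = 1562.81.
So real GDP changed by 1562.81/1220.54 − 1 = 0.2804, i.e. 28.04%.

28.04%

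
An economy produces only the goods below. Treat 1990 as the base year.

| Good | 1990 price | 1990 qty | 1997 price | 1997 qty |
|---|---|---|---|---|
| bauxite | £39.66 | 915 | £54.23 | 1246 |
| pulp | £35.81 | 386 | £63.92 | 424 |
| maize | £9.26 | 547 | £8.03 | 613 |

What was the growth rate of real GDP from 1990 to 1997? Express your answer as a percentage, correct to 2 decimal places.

Real GDP 1990 = Nominal GDP 1990 = 39.66·915 + 35.81·386 + 9.26·547 = 55176.78.
Real GDP 1997 (at 1990 prices) = 39.66·1246 + 35.81·424 + 9.26·613 = 70276.18.
Real growth = 70276.18/55176.78 − 1 = 0.2737.

27.37%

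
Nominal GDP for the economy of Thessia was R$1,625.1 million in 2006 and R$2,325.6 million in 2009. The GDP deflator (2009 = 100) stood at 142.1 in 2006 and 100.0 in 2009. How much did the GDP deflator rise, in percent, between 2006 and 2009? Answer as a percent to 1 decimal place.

-29.6%

Price-level change = 100.0 / 142.1 − 1 = -0.2963.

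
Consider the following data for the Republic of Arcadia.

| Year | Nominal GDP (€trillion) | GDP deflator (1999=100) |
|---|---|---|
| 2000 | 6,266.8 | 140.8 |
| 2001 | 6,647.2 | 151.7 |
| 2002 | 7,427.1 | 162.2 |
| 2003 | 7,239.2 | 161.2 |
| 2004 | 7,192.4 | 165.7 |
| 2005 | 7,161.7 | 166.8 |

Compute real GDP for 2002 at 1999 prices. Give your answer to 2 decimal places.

Real GDP 2002 = 7427.1 / 1.622 = 4578.98.

€4,578.98 trillion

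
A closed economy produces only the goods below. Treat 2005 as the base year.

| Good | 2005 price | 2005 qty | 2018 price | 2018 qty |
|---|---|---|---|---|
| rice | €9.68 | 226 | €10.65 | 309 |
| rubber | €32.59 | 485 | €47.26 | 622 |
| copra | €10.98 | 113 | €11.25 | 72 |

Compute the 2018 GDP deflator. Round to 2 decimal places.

Nominal GDP 2018 = 10.65·309 + 47.26·622 + 11.25·72 = 33496.57.
Real GDP 2018 (at 2005 prices) = 9.68·309 + 32.59·622 + 10.98·72 = 24052.66.
Deflator = Nominal/Real × 100 = 33496.57/24052.66 × 100 = 139.263.

139.26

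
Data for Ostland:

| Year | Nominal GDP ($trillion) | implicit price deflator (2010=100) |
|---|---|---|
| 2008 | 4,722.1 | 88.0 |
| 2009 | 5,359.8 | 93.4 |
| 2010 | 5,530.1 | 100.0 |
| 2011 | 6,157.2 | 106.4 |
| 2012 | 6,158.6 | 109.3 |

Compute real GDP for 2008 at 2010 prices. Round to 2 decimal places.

Real GDP 2008 = 4722.1 / 0.880 = 5366.02.

$5,366.02 trillion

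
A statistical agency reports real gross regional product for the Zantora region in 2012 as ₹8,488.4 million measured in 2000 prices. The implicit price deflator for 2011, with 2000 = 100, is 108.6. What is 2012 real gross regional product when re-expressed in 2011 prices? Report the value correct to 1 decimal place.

Real gross regional product in 2011 prices = Real gross regional product in 2000 prices × (P_2011/P_2000) = 8488.4 × 1.086 = 9218.40.

₹9,218.4 million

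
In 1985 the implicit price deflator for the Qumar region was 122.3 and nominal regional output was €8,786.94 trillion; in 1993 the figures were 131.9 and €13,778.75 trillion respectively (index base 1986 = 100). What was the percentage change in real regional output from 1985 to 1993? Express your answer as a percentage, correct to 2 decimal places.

Deflate each year: 1985 → 8786.94/1.223 = 7184.74; 1993 → 13778.75/1.319 = 10446.36.
So real regional output changed by 10446.36/7184.74 − 1 = 0.4540, i.e. 45.40%.

45.40%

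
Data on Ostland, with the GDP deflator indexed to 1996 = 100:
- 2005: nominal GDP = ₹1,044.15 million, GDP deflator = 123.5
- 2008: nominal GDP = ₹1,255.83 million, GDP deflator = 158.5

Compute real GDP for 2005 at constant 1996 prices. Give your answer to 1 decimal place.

Real GDP = Nominal / (GDP deflator/100) = 1044.15 / 1.235 = 845.47.

₹845.5 million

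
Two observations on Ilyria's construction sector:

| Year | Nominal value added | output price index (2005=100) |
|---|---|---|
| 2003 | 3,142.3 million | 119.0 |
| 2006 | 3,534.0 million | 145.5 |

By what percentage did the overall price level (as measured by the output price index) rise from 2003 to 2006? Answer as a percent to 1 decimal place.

22.3%

Price-level change = 145.5 / 119.0 − 1 = 0.2227.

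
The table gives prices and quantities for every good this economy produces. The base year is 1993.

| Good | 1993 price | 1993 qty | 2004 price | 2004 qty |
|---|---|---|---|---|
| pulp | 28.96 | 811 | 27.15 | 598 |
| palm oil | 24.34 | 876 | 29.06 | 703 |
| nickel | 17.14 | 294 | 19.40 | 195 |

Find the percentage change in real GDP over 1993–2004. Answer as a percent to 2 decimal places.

-24.23%

Real GDP 1993 = Nominal GDP 1993 = 28.96·811 + 24.34·876 + 17.14·294 = 49847.56.
Real GDP 2004 (at 1993 prices) = 28.96·598 + 24.34·703 + 17.14·195 = 37771.40.
Real growth = 37771.40/49847.56 − 1 = -0.2423.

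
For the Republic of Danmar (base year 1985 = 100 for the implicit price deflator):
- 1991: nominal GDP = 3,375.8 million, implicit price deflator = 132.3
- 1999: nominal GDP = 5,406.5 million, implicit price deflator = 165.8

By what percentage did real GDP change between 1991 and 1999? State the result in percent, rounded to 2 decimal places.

27.80%

Real GDP 1991 = 3375.8 / 1.323 = 2551.63.
Real GDP 1999 = 5406.5 / 1.658 = 3260.86.
Real growth = 3260.86 / 2551.63 − 1 = 0.2780.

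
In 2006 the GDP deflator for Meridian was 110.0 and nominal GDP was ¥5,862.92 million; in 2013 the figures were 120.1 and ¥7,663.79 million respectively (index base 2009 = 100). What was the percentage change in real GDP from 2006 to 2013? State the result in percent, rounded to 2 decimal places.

19.72%

Deflate each year: 2006 → 5862.92/1.100 = 5329.93; 2013 → 7663.79/1.201 = 6381.17.
So real GDP changed by 6381.17/5329.93 − 1 = 0.1972, i.e. 19.72%.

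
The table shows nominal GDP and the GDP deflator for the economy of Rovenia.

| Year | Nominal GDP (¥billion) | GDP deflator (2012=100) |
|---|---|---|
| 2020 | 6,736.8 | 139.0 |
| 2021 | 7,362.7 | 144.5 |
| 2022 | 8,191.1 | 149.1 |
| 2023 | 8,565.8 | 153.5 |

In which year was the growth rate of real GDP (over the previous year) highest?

2021: real = 7362.7/1.445 = 5095.29; growth vs 2020 (4846.62) = 5.13%.
2022: real = 8191.1/1.491 = 5493.70; growth vs 2021 (5095.29) = 7.82%.
2023: real = 8565.8/1.535 = 5580.33; growth vs 2022 (5493.70) = 1.58%.

2022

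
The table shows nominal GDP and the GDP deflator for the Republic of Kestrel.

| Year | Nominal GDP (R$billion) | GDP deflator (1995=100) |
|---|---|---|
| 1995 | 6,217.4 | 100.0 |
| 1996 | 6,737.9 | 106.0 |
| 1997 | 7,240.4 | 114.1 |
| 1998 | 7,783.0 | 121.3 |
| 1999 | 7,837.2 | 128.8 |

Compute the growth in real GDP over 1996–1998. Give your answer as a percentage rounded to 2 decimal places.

0.94%

Real GDP 1996 = 6737.9/1.060 = 6356.51.
Real GDP 1998 = 7783.0/1.213 = 6416.32.
Change = 6416.32/6356.51 − 1 = 0.0094.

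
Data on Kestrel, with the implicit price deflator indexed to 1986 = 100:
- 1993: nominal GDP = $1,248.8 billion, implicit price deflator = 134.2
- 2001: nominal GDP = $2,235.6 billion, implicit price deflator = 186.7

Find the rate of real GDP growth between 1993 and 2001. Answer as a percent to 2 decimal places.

Deflate each year: 1993 → 1248.8/1.342 = 930.55; 2001 → 2235.6/1.867 = 1197.43.
So real GDP changed by 1197.43/930.55 − 1 = 0.2868, i.e. 28.68%.

28.68%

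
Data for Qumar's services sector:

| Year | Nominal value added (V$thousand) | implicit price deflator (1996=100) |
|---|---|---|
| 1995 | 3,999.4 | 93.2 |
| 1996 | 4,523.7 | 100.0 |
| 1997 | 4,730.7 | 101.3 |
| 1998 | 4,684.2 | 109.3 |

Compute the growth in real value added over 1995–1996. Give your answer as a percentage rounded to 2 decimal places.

5.42%

Real value added 1995 = 3999.4/0.932 = 4291.20.
Real value added 1996 = 4523.7/1.000 = 4523.70.
Change = 4523.70/4291.20 − 1 = 0.0542.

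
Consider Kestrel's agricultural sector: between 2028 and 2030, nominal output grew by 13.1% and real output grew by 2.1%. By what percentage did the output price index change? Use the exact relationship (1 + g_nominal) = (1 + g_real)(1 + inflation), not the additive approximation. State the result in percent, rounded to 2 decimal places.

(1 + g_nom) = (1 + g_real)(1 + π), so π = 1.1310 / 1.0210 − 1 = 0.10774.

10.77%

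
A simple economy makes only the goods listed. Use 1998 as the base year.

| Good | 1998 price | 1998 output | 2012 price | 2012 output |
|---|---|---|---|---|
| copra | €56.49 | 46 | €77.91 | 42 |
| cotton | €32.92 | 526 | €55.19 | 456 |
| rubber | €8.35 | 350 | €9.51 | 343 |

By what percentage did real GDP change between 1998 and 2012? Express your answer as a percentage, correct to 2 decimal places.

-11.34%

Real GDP 1998 = Nominal GDP 1998 = 56.49·46 + 32.92·526 + 8.35·350 = 22836.96.
Real GDP 2012 (at 1998 prices) = 56.49·42 + 32.92·456 + 8.35·343 = 20248.15.
Real growth = 20248.15/22836.96 − 1 = -0.1134.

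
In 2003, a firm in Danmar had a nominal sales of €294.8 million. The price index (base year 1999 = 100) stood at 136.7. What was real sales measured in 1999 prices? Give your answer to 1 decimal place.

Real sales = Nominal / (price index/100) = 294.8 / 1.367 = 215.65.

€215.7 million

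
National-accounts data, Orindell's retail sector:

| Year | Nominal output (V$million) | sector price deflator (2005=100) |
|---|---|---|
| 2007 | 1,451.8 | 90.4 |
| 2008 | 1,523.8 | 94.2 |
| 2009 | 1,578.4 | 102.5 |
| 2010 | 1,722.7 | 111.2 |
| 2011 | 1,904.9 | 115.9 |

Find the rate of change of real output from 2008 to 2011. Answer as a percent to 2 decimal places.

Real output 2008 = 1523.8/0.942 = 1617.62.
Real output 2011 = 1904.9/1.159 = 1643.57.
Change = 1643.57/1617.62 − 1 = 0.0160.

1.60%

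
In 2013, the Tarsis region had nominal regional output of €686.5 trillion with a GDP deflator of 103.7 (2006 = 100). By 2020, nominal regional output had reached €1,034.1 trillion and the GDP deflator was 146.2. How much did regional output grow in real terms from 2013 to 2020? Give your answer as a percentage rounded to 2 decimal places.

6.84%

Deflate each year: 2013 → 686.5/1.037 = 662.01; 2020 → 1034.1/1.462 = 707.32.
So real regional output changed by 707.32/662.01 − 1 = 0.0684, i.e. 6.84%.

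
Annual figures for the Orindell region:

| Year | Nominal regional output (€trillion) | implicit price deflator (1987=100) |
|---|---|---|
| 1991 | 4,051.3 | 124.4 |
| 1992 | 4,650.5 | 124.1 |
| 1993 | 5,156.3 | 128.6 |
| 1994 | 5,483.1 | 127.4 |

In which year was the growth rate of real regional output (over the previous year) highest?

1992

1992: real = 4650.5/1.241 = 3747.38; growth vs 1991 (3256.67) = 15.07%.
1993: real = 5156.3/1.286 = 4009.56; growth vs 1992 (3747.38) = 7.00%.
1994: real = 5483.1/1.274 = 4303.85; growth vs 1993 (4009.56) = 7.34%.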